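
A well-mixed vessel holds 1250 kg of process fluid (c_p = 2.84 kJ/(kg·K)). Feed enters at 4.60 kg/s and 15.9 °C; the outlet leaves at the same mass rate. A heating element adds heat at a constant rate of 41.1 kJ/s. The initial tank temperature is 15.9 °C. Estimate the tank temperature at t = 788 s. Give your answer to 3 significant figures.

M c_p dT/dt = ṁ c_p (T_in − T) + Q̇.
Rearrange: dT/dt = (T_ss − T)/τ with τ = M/ṁ = 271.74 s and T_ss = T_in + Q̇/(ṁ c_p) = 19.046 °C.
Solution: T(t) = T_ss + (T₀ − T_ss) e^(−t/τ).
T(788) = 19.046 + (-3.1461)·e^(−788/271.74) = 19.046 + (-3.1461)·0.055032 = 18.873 °C.

18.9 °C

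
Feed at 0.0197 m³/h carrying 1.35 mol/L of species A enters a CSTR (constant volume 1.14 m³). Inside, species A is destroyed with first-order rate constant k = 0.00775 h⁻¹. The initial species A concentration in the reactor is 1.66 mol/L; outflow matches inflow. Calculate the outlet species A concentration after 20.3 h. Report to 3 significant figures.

1.37 mol/L

Species balance: V dC/dt = Q C_in − Q C − k V C.
dC/dt = (Q/V) C_in − (Q/V + k) C; effective rate a = Q/V + k = 0.017281 + 0.00775 = 0.025031 h⁻¹.
C_ss = Q C_in/(Q + kV) = 0.93201 mol/L; C(t) = C_ss + (C₀ − C_ss) e^(−a t).
C(20.3) = 0.93201 + (0.72799)·e^(−0.025031·20.3) = 0.93201 + (0.72799)·0.60162 = 1.3700 mol/L.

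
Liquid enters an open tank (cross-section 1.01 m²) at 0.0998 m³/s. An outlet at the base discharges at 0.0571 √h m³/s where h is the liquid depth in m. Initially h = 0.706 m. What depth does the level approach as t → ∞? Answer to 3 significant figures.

3.05 m

Level balance: A dh/dt = 0.0998 − 0.0571 √h. Setting dh/dt = 0:
Q_in = 0.0571 √h_ss ⇒ √h_ss = 0.0998/0.0571 = 1.7478.
h_ss = 1.7478² = 3.0548 m. (Since h₀ = 0.706 m < h_ss, the level will rise toward this value.)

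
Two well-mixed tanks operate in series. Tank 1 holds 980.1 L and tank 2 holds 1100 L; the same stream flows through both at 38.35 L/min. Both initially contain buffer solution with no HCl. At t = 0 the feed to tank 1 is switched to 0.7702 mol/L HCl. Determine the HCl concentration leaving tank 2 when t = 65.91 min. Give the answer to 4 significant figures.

0.5378 mol/L

Each tank obeys Vᵢ dCᵢ/dt = Q(Cᵢ₋₁ − Cᵢ), so τᵢ = Vᵢ/Q.
τ₁ = 980.1/38.35 = 25.5567 min; τ₂ = 1100/38.35 = 28.6832 min.
Solving the cascade with C₁(0)=C₂(0)=0 gives C₂(t) = C_in[1 − (τ₁ e^(−t/τ₁) − τ₂ e^(−t/τ₂))/(τ₁ − τ₂)].
At t = 65.91: e^(−t/τ₁) = 0.0758521, e^(−t/τ₂) = 0.100473.
C₂ = 0.7702·[1 − (25.5567·0.0758521 − 28.6832·0.100473)/(-3.12647)] = 0.7702·0.698264 = 0.537803 mol/L.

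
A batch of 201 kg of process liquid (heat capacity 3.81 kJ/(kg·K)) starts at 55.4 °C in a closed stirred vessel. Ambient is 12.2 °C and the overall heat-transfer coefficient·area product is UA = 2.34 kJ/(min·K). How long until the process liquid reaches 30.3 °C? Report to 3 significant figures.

285 min

First-law balance (no shaft work): M c_p dT/dt = −UA(T − T_amb).
τ = M c_p/UA = 327.27 min; T_ss = T_amb = 12.200 °C.
T(t) = T_ss + (T₀ − T_ss)e^(−t/τ); set T = 30.3:
t = −τ ln[(T − T_ss)/(T₀ − T_ss)] = −327.27 · ln(0.41898) = 284.70 min.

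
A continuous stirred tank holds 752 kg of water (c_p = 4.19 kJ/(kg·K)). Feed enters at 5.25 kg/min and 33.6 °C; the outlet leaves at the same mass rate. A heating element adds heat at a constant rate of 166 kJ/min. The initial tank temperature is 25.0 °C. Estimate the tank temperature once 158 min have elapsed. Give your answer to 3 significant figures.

35.8 °C

M c_p dT/dt = ṁ c_p (T_in − T) + Q̇.
τ = M/ṁ = 143.24 min; T_ss = T_in + Q̇/(ṁ c_p) = 33.6 + 166/(5.25·4.19) = 41.146 °C.
Integrating: T(t) = T_ss + (T₀ − T_ss) e^(−t/τ).
T(158) = 41.146 + (-16.146)·e^(−158/143.24) = 41.146 + (-16.146)·0.33185 = 35.788 °C.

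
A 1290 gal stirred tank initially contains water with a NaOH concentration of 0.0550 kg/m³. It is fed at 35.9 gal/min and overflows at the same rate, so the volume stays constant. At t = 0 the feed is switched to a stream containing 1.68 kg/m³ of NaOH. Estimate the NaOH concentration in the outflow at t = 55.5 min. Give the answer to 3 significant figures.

1.33 kg/m³

Unsteady species balance (constant V, well mixed): V dC/dt = Q(C_in − C).
So dC/dt = (C_in − C)/τ with τ = V/Q = 1290/35.9 = 35.933 min.
C approaches C_in exponentially: C(t) = C_in + (C₀ − C_in) e^(−t/τ).
C(55.5) = 1.68 + (0.0550 − 1.68)·e^(−55.5/35.933) = 1.68 + (-1.6250)·0.21341 = 1.3332 kg/m³.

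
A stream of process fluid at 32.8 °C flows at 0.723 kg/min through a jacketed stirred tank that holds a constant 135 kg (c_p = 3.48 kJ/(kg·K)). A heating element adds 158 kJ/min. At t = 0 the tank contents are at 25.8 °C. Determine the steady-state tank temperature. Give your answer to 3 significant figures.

M c_p dT/dt = ṁ c_p (T_in − T) + Q̇.
At steady state dT/dt = 0 ⇒ T_ss = T_in + Q̇/(ṁ c_p) = 32.8 + 158/(0.723·3.48) = 95.597 °C.

95.6 °C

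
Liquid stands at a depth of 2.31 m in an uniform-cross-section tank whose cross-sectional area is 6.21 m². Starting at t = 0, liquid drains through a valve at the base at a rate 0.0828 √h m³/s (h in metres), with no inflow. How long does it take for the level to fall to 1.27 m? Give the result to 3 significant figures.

Volume balance on the tank: A dh/dt = −0.0828 √h.
Separate and integrate: 2(√h − √h₀) = −(0.0828/A) t.
t = 2A(√h₀ − √h)/0.0828 = 2·6.21·(√2.31 − √1.27)/0.0828
  = 12.420 × (1.5199 − 1.1269) / 0.0828 = 58.939 s.

58.9 s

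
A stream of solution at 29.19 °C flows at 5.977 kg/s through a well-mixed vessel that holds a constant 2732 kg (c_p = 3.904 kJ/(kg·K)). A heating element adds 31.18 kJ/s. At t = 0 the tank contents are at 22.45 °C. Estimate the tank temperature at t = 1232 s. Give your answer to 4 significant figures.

Energy balance: M c_p dT/dt = ṁ c_p (T_in − T) + 31.18.
τ = M/ṁ = 457.085 s; T_ss = T_in + Q̇/(ṁ c_p) = 29.19 + 31.18/(5.977·3.904) = 30.5262 °C.
Solution: T(t) = T_ss + (T₀ − T_ss) e^(−t/τ).
T(1232) = 30.5262 + (-8.07624)·e^(−1232/457.085) = 30.5262 + (-8.07624)·0.0675195 = 29.9809 °C.

29.98 °C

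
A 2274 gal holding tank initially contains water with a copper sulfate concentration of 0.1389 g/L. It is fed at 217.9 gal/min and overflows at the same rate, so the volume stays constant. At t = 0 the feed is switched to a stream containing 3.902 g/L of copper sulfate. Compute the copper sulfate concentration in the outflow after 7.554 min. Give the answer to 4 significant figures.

Accumulation = in − out for the solute gives V dC/dt = Q(C_in − C).
Time constant τ = V/Q = 2274/217.9 = 10.4360 min.
C approaches C_in exponentially: C(t) = C_in + (C₀ − C_in) e^(−t/τ).
C(7.554) = 3.902 + (0.1389 − 3.902)·e^(−7.554/10.4360) = 3.902 + (-3.76310)·0.484886 = 2.07733 g/L.

2.077 g/L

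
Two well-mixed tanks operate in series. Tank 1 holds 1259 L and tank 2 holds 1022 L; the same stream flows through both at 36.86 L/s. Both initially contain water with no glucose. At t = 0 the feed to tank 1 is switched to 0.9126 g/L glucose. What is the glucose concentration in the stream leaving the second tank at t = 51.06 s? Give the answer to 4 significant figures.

Each tank obeys Vᵢ dCᵢ/dt = Q(Cᵢ₋₁ − Cᵢ), so τᵢ = Vᵢ/Q.
τ₁ = 1259/36.86 = 34.1563 s; τ₂ = 1022/36.86 = 27.7265 s.
Solving the cascade with C₁(0)=C₂(0)=0 gives C₂(t) = C_in[1 − (τ₁ e^(−t/τ₁) − τ₂ e^(−t/τ₂))/(τ₁ − τ₂)].
At t = 51.06: e^(−t/τ₁) = 0.224272, e^(−t/τ₂) = 0.158570.
C₂ = 0.9126·[1 − (34.1563·0.224272 − 27.7265·0.158570)/(6.42973)] = 0.9126·0.492405 = 0.449369 g/L.

0.4494 g/L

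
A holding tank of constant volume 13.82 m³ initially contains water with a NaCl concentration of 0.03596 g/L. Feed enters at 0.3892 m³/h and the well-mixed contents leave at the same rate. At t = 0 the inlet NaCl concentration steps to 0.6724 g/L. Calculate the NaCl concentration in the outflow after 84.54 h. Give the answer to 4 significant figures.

0.6135 g/L

Unsteady species balance (constant V, well mixed): V dC/dt = Q(C_in − C).
Time constant τ = V/Q = 13.82/0.3892 = 35.5087 h.
Solution: C(t) = C_in + (C₀ − C_in) e^(−t/τ).
C(84.54) = 0.6724 + (0.03596 − 0.6724)·e^(−84.54/35.5087) = 0.6724 + (-0.636440)·0.0924745 = 0.613546 g/L.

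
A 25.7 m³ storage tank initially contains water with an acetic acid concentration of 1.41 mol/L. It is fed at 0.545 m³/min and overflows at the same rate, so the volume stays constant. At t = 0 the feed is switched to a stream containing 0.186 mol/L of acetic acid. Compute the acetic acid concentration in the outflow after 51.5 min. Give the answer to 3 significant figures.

0.597 mol/L

Unsteady species balance (constant V, well mixed): V dC/dt = Q(C_in − C).
Time constant τ = V/Q = 25.7/0.545 = 47.156 min.
This is linear first-order; C(t) = C_in + (C₀ − C_in) e^(−t/τ).
C(51.5) = 0.186 + (1.41 − 0.186)·e^(−51.5/47.156) = 0.186 + (1.2240)·0.33550 = 0.59666 mol/L.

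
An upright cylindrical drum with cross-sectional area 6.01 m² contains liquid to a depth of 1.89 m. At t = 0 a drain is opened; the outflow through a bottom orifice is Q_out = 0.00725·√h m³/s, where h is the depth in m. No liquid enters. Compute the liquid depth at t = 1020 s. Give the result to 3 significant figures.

0.577 m

A dh/dt = −Q_out = −0.00725 √h.
∫ h^(−1/2) dh = −(0.00725/A) ∫ dt, giving 2√h = 2√h₀ − (0.00725/A) t.
√h = √1.89 − 0.00725·1020/(2·6.01) = 1.3748 − 0.61522 = 0.75955.
h = 0.75955² = 0.57691 m.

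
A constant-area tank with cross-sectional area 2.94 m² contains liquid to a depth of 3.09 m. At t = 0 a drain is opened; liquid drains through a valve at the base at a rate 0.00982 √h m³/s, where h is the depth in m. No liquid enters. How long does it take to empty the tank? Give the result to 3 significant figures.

1050 s

Accumulation of liquid (constant cross-section A): A dh/dt = −0.00982 √h.
Separate and integrate: 2(√h − √h₀) = −(0.00982/A) t.
Tank is empty when √h = 0: t_empty = 2A√h₀/0.00982.
t_empty = 2·2.94·√3.09/0.00982 = 5.8800·1.7578/0.00982 = 1052.6 s.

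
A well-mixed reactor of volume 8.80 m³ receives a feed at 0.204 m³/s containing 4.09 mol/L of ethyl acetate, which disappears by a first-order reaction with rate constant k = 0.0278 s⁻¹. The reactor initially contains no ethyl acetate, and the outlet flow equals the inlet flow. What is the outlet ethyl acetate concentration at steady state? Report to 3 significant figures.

1.86 mol/L

V dC/dt = Q(C_in − C) − k V C.
At steady state: 0 = Q C_in − (Q + kV) C_ss, so C_ss = Q C_in/(Q + kV).
C_ss = 0.204·4.09/(0.204 + 0.0278·8.80) = 0.83436/0.44864 = 1.8598 mol/L.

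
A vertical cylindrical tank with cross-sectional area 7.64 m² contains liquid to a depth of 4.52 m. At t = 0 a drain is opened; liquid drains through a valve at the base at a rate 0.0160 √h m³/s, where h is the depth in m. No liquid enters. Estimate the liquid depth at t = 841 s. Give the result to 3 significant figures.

With no inflow, A dh/dt = −0.0160 √h.
This is separable: 2 d(√h)/dt = −0.0160/A, so √h = √h₀ − (0.0160/(2A)) t.
√h = √4.52 − 0.0160·841/(2·7.64) = 2.1260 − 0.88063 = 1.2454.
h = 1.2454² = 1.5510 m.

1.55 m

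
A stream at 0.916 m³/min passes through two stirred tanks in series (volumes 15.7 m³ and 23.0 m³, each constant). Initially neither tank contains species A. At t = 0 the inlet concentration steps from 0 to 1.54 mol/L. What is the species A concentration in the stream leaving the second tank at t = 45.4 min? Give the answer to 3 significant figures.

0.979 mol/L

Each tank obeys Vᵢ dCᵢ/dt = Q(Cᵢ₋₁ − Cᵢ), so τᵢ = Vᵢ/Q.
τ₁ = 15.7/0.916 = 17.140 min; τ₂ = 23.0/0.916 = 25.109 min.
Solving the cascade with C₁(0)=C₂(0)=0 gives C₂(t) = C_in[1 − (τ₁ e^(−t/τ₁) − τ₂ e^(−t/τ₂))/(τ₁ − τ₂)].
At t = 45.4: e^(−t/τ₁) = 0.070735, e^(−t/τ₂) = 0.16396.
C₂ = 1.54·[1 − (17.140·0.070735 − 25.109·0.16396)/(-7.9694)] = 1.54·0.63553 = 0.97871 mol/L.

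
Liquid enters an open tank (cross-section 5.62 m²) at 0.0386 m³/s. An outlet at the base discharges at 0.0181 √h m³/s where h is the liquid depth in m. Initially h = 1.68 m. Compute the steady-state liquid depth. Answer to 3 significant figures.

Volume balance on the tank: A dh/dt = Q_in − 0.0181 √h. At steady state dh/dt = 0:
Q_in = 0.0181 √h_ss ⇒ √h_ss = 0.0386/0.0181 = 2.1326.
h_ss = 2.1326² = 4.5480 m. (Since h₀ = 1.68 m < h_ss, the level will rise toward this value.)

4.55 m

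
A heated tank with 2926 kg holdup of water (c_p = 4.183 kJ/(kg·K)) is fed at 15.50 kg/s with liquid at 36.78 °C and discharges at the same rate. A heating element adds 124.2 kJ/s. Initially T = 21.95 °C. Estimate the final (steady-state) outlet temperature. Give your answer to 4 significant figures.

M c_p dT/dt = ṁ c_p (T_in − T) + Q̇.
At steady state dT/dt = 0 ⇒ T_ss = T_in + Q̇/(ṁ c_p) = 36.78 + 124.2/(15.50·4.183) = 38.6956 °C.

38.70 °C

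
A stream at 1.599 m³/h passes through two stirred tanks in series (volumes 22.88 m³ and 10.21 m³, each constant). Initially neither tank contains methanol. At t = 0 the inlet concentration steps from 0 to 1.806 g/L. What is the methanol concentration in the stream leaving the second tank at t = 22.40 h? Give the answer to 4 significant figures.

Each tank obeys Vᵢ dCᵢ/dt = Q(Cᵢ₋₁ − Cᵢ), so τᵢ = Vᵢ/Q.
τ₁ = 22.88/1.599 = 14.3089 h; τ₂ = 10.21/1.599 = 6.38524 h.
Tank 1: C₁ = C_in(1 − e^(−t/τ₁)). Tank 2 (τ₁ ≠ τ₂): C₂ = C_in[1 − (τ₁ e^(−t/τ₁) − τ₂ e^(−t/τ₂))/(τ₁ − τ₂)].
At t = 22.40: e^(−t/τ₁) = 0.208993, e^(−t/τ₂) = 0.0299541.
C₂ = 1.806·[1 − (14.3089·0.208993 − 6.38524·0.0299541)/(7.92370)] = 1.806·0.646730 = 1.16799 g/L.

1.168 g/L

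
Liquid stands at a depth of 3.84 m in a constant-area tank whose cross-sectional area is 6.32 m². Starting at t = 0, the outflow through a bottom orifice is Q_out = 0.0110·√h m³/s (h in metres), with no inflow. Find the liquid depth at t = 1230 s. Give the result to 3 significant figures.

A dh/dt = −Q_out = −0.0110 √h.
∫ h^(−1/2) dh = −(0.0110/A) ∫ dt, giving 2√h = 2√h₀ − (0.0110/A) t.
√h = √3.84 − 0.0110·1230/(2·6.32) = 1.9596 − 1.0704 = 0.88918.
h = 0.88918² = 0.79064 m.

0.791 m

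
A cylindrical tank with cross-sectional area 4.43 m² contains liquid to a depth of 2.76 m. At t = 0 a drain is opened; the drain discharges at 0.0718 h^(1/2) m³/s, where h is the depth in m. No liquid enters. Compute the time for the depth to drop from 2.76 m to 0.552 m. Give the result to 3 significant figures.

A dh/dt = −Q_out = −0.0718 √h.
∫ h^(−1/2) dh = −(0.0718/A) ∫ dt, giving 2√h = 2√h₀ − (0.0718/A) t.
t = 2A(√h₀ − √h)/0.0718 = 2·4.43·(√2.76 − √0.552)/0.0718
  = 8.8600 × (1.6613 − 0.74297) / 0.0718 = 113.32 s.

113 s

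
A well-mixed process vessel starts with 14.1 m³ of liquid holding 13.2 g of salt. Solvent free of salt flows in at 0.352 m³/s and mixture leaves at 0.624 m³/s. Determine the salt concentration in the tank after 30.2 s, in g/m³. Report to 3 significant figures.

Total volume: dV/dt = Q_in − Q_out = -0.27200 m³/s, so V(t) = 14.1 − 0.27200 t and V(30.2) = 5.8856 m³.
No salt enters, so dm/dt = −Q_out · (m/V).
Separate: dm/m = −Q_out dt/V(t) ⇒ ln(m/m₀) = −(Q_out/(Q_in−Q_out)) ln(V/V₀).
m = m₀ (V₀/V)^(Q_out/(Q_in−Q_out)) = 13.2 × (14.1/5.8856)^(-2.2941) = 1.7788 g.
C = m/V = 1.7788/5.8856 = 0.30222 g/m³.

0.302 g/m³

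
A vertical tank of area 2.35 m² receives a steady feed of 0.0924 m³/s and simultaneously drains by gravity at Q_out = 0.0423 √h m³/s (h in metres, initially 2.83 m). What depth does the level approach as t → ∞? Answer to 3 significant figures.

Level balance: A dh/dt = 0.0924 − 0.0423 √h. Setting dh/dt = 0:
Q_in = 0.0423 √h_ss ⇒ √h_ss = 0.0924/0.0423 = 2.1844.
h_ss = 2.1844² = 4.7716 m. (Since h₀ = 2.83 m < h_ss, the level will rise toward this value.)

4.77 m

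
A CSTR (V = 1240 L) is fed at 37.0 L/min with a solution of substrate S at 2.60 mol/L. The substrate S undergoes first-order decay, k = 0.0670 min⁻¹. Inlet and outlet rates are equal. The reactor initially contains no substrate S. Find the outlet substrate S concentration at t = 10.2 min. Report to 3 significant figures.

0.503 mol/L

Accumulation = in − out − consumed: V dC/dt = Q C_in − Q C − k V C.
dC/dt = (Q/V) C_in − (Q/V + k) C; effective rate a = Q/V + k = 0.029839 + 0.0670 = 0.096839 min⁻¹.
C_ss = Q C_in/(Q + kV) = 0.80113 mol/L; C(t) = C_ss + (C₀ − C_ss) e^(−a t).
C(10.2) = 0.80113 + (-0.80113)·e^(−0.096839·10.2) = 0.80113 + (-0.80113)·0.37241 = 0.50278 mol/L.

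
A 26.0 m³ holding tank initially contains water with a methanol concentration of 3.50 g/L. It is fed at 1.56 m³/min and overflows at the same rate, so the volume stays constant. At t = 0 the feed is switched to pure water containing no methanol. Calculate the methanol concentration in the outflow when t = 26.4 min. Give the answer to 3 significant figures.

Accumulation = in − out for the solute gives V dC/dt = Q(C_in − C).
Time constant τ = V/Q = 26.0/1.56 = 16.667 min.
This is linear first-order; C(t) = C_in + (C₀ − C_in) e^(−t/τ).
C(26.4) = 0 + (3.50 − 0)·e^(−26.4/16.667) = 0 + (3.5000)·0.20515 = 0.71803 g/L.

0.718 g/L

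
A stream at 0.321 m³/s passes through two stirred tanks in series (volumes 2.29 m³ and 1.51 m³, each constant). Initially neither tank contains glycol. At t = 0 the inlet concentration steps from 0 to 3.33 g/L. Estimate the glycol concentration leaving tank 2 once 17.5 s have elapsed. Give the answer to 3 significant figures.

2.65 g/L

Species balance on tank i: dCᵢ/dt = (Cᵢ₋₁ − Cᵢ)/τᵢ with τᵢ = Vᵢ/Q.
τ₁ = 2.29/0.321 = 7.1340 s; τ₂ = 1.51/0.321 = 4.7040 s.
Tank 1: C₁ = C_in(1 − e^(−t/τ₁)). Tank 2 (τ₁ ≠ τ₂): C₂ = C_in[1 − (τ₁ e^(−t/τ₁) − τ₂ e^(−t/τ₂))/(τ₁ − τ₂)].
At t = 17.5: e^(−t/τ₁) = 0.086030, e^(−t/τ₂) = 0.024229.
C₂ = 3.33·[1 − (7.1340·0.086030 − 4.7040·0.024229)/(2.4299)] = 3.33·0.79433 = 2.6451 g/L.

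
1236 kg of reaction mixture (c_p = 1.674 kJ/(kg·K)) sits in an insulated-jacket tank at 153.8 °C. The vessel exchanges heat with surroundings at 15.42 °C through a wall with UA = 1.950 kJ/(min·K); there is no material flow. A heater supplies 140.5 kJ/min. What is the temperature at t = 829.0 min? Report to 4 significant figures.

117.8 °C

Lumped-capacitance energy balance: M c_p dT/dt = UA(T_amb − T) + Q̇.
dT/dt = (T_ss − T)/τ with T_ss = T_amb + Q̇/UA = 15.42 + 140.5/1.950 = 87.4713 °C, τ = M c_p/UA = 1236·1.674/1.950 = 1061.06 min.
This is linear first-order; T(t) = T_ss + (T₀ − T_ss) e^(−t/τ).
T(829.0) = 87.4713 + (66.3287)·0.457813 = 117.837 °C.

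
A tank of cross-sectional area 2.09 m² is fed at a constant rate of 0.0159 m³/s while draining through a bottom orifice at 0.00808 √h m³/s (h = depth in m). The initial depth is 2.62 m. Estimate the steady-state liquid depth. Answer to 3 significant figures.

Volume balance on the tank: A dh/dt = Q_in − 0.00808 √h. At steady state dh/dt = 0:
Q_in = 0.00808 √h_ss ⇒ √h_ss = 0.0159/0.00808 = 1.9678.
h_ss = 1.9678² = 3.8723 m. (Since h₀ = 2.62 m < h_ss, the level will rise toward this value.)

3.87 m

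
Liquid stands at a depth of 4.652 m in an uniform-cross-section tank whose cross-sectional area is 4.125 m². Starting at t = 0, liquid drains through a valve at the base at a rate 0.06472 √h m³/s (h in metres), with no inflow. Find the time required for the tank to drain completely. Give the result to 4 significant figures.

With no inflow, A dh/dt = −0.06472 √h.
Separate and integrate: 2(√h − √h₀) = −(0.06472/A) t.
Set h = 0: 2√h₀ = (0.06472/A) t_empty ⇒ t_empty = 2A√h₀/0.06472.
t_empty = 2·4.125·√4.652/0.06472 = 8.25000·2.15685/0.06472 = 274.938 s.

274.9 s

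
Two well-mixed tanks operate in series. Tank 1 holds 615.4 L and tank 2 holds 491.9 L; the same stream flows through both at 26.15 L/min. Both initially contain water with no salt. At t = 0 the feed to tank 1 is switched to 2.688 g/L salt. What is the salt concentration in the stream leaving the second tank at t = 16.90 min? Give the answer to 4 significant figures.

0.5158 g/L

Time constants: τᵢ = Vᵢ/Q for each well-mixed tank.
τ₁ = 615.4/26.15 = 23.5335 min; τ₂ = 491.9/26.15 = 18.8107 min.
Tank 1: C₁ = C_in(1 − e^(−t/τ₁)). Tank 2 (τ₁ ≠ τ₂): C₂ = C_in[1 − (τ₁ e^(−t/τ₁) − τ₂ e^(−t/τ₂))/(τ₁ − τ₂)].
At t = 16.90: e^(−t/τ₁) = 0.487665, e^(−t/τ₂) = 0.407211.
C₂ = 2.688·[1 − (23.5335·0.487665 − 18.8107·0.407211)/(4.72275)] = 2.688·0.191886 = 0.515788 g/L.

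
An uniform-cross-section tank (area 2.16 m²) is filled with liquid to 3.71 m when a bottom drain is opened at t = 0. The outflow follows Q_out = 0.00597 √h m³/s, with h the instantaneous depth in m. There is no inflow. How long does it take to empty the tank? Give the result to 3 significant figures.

With no inflow, A dh/dt = −0.00597 √h.
∫ h^(−1/2) dh = −(0.00597/A) ∫ dt, giving 2√h = 2√h₀ − (0.00597/A) t.
Set h = 0: 2√h₀ = (0.00597/A) t_empty ⇒ t_empty = 2A√h₀/0.00597.
t_empty = 2·2.16·√3.71/0.00597 = 4.3200·1.9261/0.00597 = 1393.8 s.

1390 s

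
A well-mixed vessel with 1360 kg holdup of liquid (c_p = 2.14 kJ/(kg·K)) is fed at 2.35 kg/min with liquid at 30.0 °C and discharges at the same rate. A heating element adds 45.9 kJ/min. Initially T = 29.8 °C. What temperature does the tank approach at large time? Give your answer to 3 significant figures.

39.1 °C

Energy balance: M c_p dT/dt = ṁ c_p (T_in − T) + 45.9.
At steady state dT/dt = 0 ⇒ T_ss = T_in + Q̇/(ṁ c_p) = 30.0 + 45.9/(2.35·2.14) = 39.127 °C.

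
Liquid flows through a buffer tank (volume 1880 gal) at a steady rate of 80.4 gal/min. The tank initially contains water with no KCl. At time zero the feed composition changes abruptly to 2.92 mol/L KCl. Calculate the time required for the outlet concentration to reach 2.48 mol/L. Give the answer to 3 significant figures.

44.3 min

Mass balance on the solute (V constant): V dC/dt = Q(C_in − C), so τ = V/Q = 23.383 min.
C(t) = C_in + (C₀ − C_in) e^(−t/τ). Set C = 2.48 and solve for t:
e^(−t/τ) = (C − C_in)/(C₀ − C_in) = (2.48 − 2.92)/(0 − 2.92) = 0.15068
t = −τ ln(…) = 23.383 × 1.8926 = 44.254 min.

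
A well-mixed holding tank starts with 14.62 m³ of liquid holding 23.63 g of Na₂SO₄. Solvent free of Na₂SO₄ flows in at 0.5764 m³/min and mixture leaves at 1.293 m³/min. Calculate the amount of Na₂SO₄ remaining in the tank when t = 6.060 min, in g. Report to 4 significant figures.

Total volume: dV/dt = Q_in − Q_out = -0.716600 m³/min, so V(t) = 14.62 − 0.716600 t and V(6.060) = 10.2774 m³.
Species balance (pure solvent in): dm/dt = −Q_out · m/V(t).
Separate: dm/m = −Q_out dt/V(t) ⇒ ln(m/m₀) = −(Q_out/(Q_in−Q_out)) ln(V/V₀).
m = m₀ (V₀/V)^(Q_out/(Q_in−Q_out)) = 23.63 × (14.62/10.2774)^(-1.80435) = 12.5107 g.

12.51 g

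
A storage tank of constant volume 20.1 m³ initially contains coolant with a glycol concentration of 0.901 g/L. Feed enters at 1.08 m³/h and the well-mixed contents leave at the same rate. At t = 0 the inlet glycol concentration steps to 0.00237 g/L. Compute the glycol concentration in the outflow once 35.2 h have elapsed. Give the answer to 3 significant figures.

0.138 g/L

Accumulation = in − out for the solute gives V dC/dt = Q(C_in − C).
Rewrite as dC/dt + C/τ = C_in/τ, τ = V/Q = 18.611 h.
This is linear first-order; C(t) = C_in + (C₀ − C_in) e^(−t/τ).
C(35.2) = 0.00237 + (0.901 − 0.00237)·e^(−35.2/18.611) = 0.00237 + (0.89863)·0.15087 = 0.13795 g/L.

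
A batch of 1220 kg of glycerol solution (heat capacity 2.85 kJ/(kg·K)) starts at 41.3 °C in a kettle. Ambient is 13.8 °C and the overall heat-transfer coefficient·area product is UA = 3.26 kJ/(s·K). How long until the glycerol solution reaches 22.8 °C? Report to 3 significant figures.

Lumped-capacitance energy balance: M c_p dT/dt = UA(T_amb − T).
τ = M c_p/UA = 1066.6 s; T_ss = T_amb = 13.800 °C.
T(t) = T_ss + (T₀ − T_ss)e^(−t/τ); set T = 22.8:
t = −τ ln[(T − T_ss)/(T₀ − T_ss)] = −1066.6 · ln(0.32727) = 1191.3 s.

1190 s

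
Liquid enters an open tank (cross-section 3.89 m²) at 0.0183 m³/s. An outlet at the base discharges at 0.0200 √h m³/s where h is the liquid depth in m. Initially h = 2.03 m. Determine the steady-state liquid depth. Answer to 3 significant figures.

Level balance: A dh/dt = 0.0183 − 0.0200 √h. Setting dh/dt = 0:
Q_in = 0.0200 √h_ss ⇒ √h_ss = 0.0183/0.0200 = 0.91500.
h_ss = 0.91500² = 0.83723 m. (Since h₀ = 2.03 m > h_ss, the level will fall toward this value.)

0.837 m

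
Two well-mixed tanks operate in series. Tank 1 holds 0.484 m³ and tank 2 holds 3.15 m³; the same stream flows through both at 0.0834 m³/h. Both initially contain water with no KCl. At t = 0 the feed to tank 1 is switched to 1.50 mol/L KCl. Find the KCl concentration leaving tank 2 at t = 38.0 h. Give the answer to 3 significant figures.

Species balance on tank i: dCᵢ/dt = (Cᵢ₋₁ − Cᵢ)/τᵢ with τᵢ = Vᵢ/Q.
τ₁ = 0.484/0.0834 = 5.8034 h; τ₂ = 3.15/0.0834 = 37.770 h.
Tank 1: C₁ = C_in(1 − e^(−t/τ₁)). Tank 2 (τ₁ ≠ τ₂): C₂ = C_in[1 − (τ₁ e^(−t/τ₁) − τ₂ e^(−t/τ₂))/(τ₁ − τ₂)].
At t = 38.0: e^(−t/τ₁) = 0.0014331, e^(−t/τ₂) = 0.36564.
C₂ = 1.50·[1 − (5.8034·0.0014331 − 37.770·0.36564)/(-31.966)] = 1.50·0.56824 = 0.85235 mol/L.

0.852 mol/L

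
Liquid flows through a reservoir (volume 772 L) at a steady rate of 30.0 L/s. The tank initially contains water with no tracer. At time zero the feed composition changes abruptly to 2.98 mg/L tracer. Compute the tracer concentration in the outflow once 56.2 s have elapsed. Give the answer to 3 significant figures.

Transient balance on the dissolved component: V dC/dt = Q(C_in − C).
So dC/dt = (C_in − C)/τ with τ = V/Q = 772/30.0 = 25.733 s.
This is linear first-order; C(t) = C_in + (C₀ − C_in) e^(−t/τ).
C(56.2) = 2.98 + (0 − 2.98)·e^(−56.2/25.733) = 2.98 + (-2.9800)·0.11260 = 2.6445 mg/L.

2.64 mg/L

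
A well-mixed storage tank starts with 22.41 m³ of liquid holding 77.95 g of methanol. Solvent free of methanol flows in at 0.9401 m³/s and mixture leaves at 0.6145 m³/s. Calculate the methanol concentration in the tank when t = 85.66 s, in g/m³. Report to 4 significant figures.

0.3369 g/m³

Total volume: dV/dt = Q_in − Q_out = 0.325600 m³/s, so V(t) = 22.41 + 0.325600 t and V(85.66) = 50.3009 m³.
No methanol enters, so dm/dt = −Q_out · (m/V).
dm/m = −Q_out dt/(V₀ + 0.325600 t); integrating gives ln(m/m₀) = −(Q_out/(Q_in−Q_out)) ln(V/V₀).
m = m₀ (V₀/V)^(Q_out/(Q_in−Q_out)) = 77.95 × (22.41/50.3009)^(1.88729) = 16.9483 g.
C = m/V = 16.9483/50.3009 = 0.336939 g/m³.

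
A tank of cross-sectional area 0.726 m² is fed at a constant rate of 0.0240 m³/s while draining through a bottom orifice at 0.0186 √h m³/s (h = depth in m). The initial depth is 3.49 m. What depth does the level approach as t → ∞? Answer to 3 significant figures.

Mass balance (ρ constant): A dh/dt = Q_in − 0.0186 √h. At steady state dh/dt = 0:
Q_in = 0.0186 √h_ss ⇒ √h_ss = 0.0240/0.0186 = 1.2903.
h_ss = 1.2903² = 1.6649 m. (Since h₀ = 3.49 m > h_ss, the level will fall toward this value.)

1.66 m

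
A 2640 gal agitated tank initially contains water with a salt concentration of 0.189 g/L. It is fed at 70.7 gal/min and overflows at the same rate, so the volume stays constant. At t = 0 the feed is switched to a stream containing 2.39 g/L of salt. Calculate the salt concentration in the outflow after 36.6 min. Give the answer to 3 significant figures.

Mass balance on the solute (V constant): V dC/dt = Q(C_in − C).
Time constant τ = V/Q = 2640/70.7 = 37.341 min.
Integrating: C(t) = C_in + (C₀ − C_in) e^(−t/τ).
C(36.6) = 2.39 + (0.189 − 2.39)·e^(−36.6/37.341) = 2.39 + (-2.2010)·0.37525 = 1.5641 g/L.

1.56 g/L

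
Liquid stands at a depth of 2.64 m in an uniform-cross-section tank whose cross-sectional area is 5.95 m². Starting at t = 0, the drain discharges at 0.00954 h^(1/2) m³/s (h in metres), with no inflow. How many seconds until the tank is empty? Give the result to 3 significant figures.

2030 s

A dh/dt = −Q_out = −0.00954 √h.
∫ h^(−1/2) dh = −(0.00954/A) ∫ dt, giving 2√h = 2√h₀ − (0.00954/A) t.
Tank is empty when √h = 0: t_empty = 2A√h₀/0.00954.
t_empty = 2·5.95·√2.64/0.00954 = 11.900·1.6248/0.00954 = 2026.8 s.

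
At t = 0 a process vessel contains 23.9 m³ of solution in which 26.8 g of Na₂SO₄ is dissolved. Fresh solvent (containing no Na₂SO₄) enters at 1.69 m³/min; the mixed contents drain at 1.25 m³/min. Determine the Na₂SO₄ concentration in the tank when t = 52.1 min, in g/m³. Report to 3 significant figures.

0.0847 g/m³

Let m(t) be the amount of Na₂SO₄. Volume: V(t) = V₀ + (Q_in − Q_out) t = 23.9 + 0.44000 t; V(52.1) = 46.824 m³.
Species balance (pure solvent in): dm/dt = −Q_out · m/V(t).
dm/m = −Q_out dt/(V₀ + 0.44000 t); integrating gives ln(m/m₀) = −(Q_out/(Q_in−Q_out)) ln(V/V₀).
m = m₀ (V₀/V)^(Q_out/(Q_in−Q_out)) = 26.8 × (23.9/46.824)^(2.8409) = 3.9663 g.
C = m/V = 3.9663/46.824 = 0.084707 g/m³.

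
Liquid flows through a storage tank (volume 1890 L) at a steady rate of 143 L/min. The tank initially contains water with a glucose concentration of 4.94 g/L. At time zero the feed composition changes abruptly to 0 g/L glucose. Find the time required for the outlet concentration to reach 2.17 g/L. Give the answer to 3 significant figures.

10.9 min

Unsteady species balance (constant V, well mixed): V dC/dt = Q(C_in − C), so τ = V/Q = 13.217 min.
C(t) = C_in + (C₀ − C_in) e^(−t/τ). Set C = 2.17 and solve for t:
e^(−t/τ) = (C − C_in)/(C₀ − C_in) = (2.17 − 0)/(4.94 − 0) = 0.43927
t = −τ ln(…) = 13.217 × 0.82264 = 10.873 min.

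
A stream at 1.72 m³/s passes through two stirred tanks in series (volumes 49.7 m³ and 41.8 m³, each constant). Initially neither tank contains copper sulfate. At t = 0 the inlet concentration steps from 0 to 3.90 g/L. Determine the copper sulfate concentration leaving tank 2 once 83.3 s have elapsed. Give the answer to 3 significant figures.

3.20 g/L

Species balance on tank i: dCᵢ/dt = (Cᵢ₋₁ − Cᵢ)/τᵢ with τᵢ = Vᵢ/Q.
τ₁ = 49.7/1.72 = 28.895 s; τ₂ = 41.8/1.72 = 24.302 s.
Solving the cascade with C₁(0)=C₂(0)=0 gives C₂(t) = C_in[1 − (τ₁ e^(−t/τ₁) − τ₂ e^(−t/τ₂))/(τ₁ − τ₂)].
At t = 83.3: e^(−t/τ₁) = 0.055977, e^(−t/τ₂) = 0.032463.
C₂ = 3.90·[1 − (28.895·0.055977 − 24.302·0.032463)/(4.5930)] = 3.90·0.81961 = 3.1965 g/L.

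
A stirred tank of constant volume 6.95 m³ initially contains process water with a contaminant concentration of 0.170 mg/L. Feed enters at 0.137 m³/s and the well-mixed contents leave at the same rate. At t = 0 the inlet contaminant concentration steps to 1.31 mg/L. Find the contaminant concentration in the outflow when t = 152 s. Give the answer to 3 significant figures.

Species balance on the tank: V dC/dt = Q(C_in − C).
Time constant τ = V/Q = 6.95/0.137 = 50.730 s.
Integrating: C(t) = C_in + (C₀ − C_in) e^(−t/τ).
C(152) = 1.31 + (0.170 − 1.31)·e^(−152/50.730) = 1.31 + (-1.1400)·0.049974 = 1.2530 mg/L.

1.25 mg/L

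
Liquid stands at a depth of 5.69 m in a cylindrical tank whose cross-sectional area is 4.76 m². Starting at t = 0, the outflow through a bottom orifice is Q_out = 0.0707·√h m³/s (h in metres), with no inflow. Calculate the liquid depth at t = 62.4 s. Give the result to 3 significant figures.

A dh/dt = −Q_out = −0.0707 √h.
∫ h^(−1/2) dh = −(0.0707/A) ∫ dt, giving 2√h = 2√h₀ − (0.0707/A) t.
√h = √5.69 − 0.0707·62.4/(2·4.76) = 2.3854 − 0.46341 = 1.9220.
h = 1.9220² = 3.6939 m.

3.69 m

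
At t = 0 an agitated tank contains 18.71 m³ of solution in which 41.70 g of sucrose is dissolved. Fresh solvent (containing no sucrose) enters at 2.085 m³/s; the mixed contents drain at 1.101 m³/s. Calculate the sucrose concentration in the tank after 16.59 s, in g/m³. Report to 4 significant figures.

Let m(t) be the amount of sucrose. Volume: V(t) = V₀ + (Q_in − Q_out) t = 18.71 + 0.984000 t; V(16.59) = 35.0346 m³.
Species balance (pure solvent in): dm/dt = −Q_out · m/V(t).
Separate: dm/m = −Q_out dt/V(t) ⇒ ln(m/m₀) = −(Q_out/(Q_in−Q_out)) ln(V/V₀).
m = m₀ (V₀/V)^(Q_out/(Q_in−Q_out)) = 41.70 × (18.71/35.0346)^(1.11890) = 20.6691 g.
C = m/V = 20.6691/35.0346 = 0.589963 g/m³.

0.5900 g/m³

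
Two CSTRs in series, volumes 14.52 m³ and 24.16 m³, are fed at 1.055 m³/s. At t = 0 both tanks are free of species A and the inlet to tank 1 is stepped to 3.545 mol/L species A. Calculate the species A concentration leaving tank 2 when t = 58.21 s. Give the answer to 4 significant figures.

2.923 mol/L

Each tank obeys Vᵢ dCᵢ/dt = Q(Cᵢ₋₁ − Cᵢ), so τᵢ = Vᵢ/Q.
τ₁ = 14.52/1.055 = 13.7630 s; τ₂ = 24.16/1.055 = 22.9005 s.
Tank 1: C₁ = C_in(1 − e^(−t/τ₁)). Tank 2 (τ₁ ≠ τ₂): C₂ = C_in[1 − (τ₁ e^(−t/τ₁) − τ₂ e^(−t/τ₂))/(τ₁ − τ₂)].
At t = 58.21: e^(−t/τ₁) = 0.0145605, e^(−t/τ₂) = 0.0787192.
C₂ = 3.545·[1 − (13.7630·0.0145605 − 22.9005·0.0787192)/(-9.13744)] = 3.545·0.824643 = 2.92336 mol/L.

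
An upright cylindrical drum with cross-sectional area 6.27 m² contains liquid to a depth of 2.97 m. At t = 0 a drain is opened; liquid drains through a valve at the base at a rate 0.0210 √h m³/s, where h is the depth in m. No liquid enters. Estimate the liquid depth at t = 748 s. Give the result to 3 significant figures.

0.222 m

With no inflow, A dh/dt = −0.0210 √h.
∫ h^(−1/2) dh = −(0.0210/A) ∫ dt, giving 2√h = 2√h₀ − (0.0210/A) t.
√h = √2.97 − 0.0210·748/(2·6.27) = 1.7234 − 1.2526 = 0.47074.
h = 0.47074² = 0.22159 m.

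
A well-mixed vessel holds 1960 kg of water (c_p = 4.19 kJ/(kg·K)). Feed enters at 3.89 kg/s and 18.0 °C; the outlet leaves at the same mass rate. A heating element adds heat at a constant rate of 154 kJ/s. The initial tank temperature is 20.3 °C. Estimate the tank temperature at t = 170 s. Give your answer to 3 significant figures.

22.3 °C

First-law balance (no shaft work): M c_p dT/dt = ṁ c_p (T_in − T) + 154.
τ = M/ṁ = 503.86 s; T_ss = T_in + Q̇/(ṁ c_p) = 18.0 + 154/(3.89·4.19) = 27.448 °C.
Solution: T(t) = T_ss + (T₀ − T_ss) e^(−t/τ).
T(170) = 27.448 + (-7.1484)·e^(−170/503.86) = 27.448 + (-7.1484)·0.71362 = 22.347 °C.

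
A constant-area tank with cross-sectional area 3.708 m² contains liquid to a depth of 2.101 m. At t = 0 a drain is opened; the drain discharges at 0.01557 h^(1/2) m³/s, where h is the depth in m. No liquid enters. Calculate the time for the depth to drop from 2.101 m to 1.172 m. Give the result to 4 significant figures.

174.8 s

Mass balance (ρ constant): A dh/dt = −0.01557 √h.
Separate and integrate: 2(√h − √h₀) = −(0.01557/A) t.
t = 2A(√h₀ − √h)/0.01557 = 2·3.708·(√2.101 − √1.172)/0.01557
  = 7.41600 × (1.44948 − 1.08259) / 0.01557 = 174.751 s.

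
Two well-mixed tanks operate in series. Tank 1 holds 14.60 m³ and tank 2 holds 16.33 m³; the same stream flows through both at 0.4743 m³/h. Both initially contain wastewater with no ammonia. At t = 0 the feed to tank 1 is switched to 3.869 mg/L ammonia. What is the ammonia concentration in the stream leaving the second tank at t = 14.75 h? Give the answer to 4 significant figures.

Time constants: τᵢ = Vᵢ/Q for each well-mixed tank.
τ₁ = 14.60/0.4743 = 30.7822 h; τ₂ = 16.33/0.4743 = 34.4297 h.
Solving the cascade with C₁(0)=C₂(0)=0 gives C₂(t) = C_in[1 − (τ₁ e^(−t/τ₁) − τ₂ e^(−t/τ₂))/(τ₁ − τ₂)].
At t = 14.75: e^(−t/τ₁) = 0.619295, e^(−t/τ₂) = 0.651545.
C₂ = 3.869·[1 − (30.7822·0.619295 − 34.4297·0.651545)/(-3.64748)] = 3.869·0.0762939 = 0.295181 mg/L.

0.2952 mg/L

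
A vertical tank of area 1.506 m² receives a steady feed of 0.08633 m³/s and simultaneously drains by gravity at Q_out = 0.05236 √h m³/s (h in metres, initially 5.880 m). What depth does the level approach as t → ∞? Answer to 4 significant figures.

2.718 m

Mass balance (ρ constant): A dh/dt = Q_in − 0.05236 √h. At steady state dh/dt = 0:
Q_in = 0.05236 √h_ss ⇒ √h_ss = 0.08633/0.05236 = 1.64878.
h_ss = 1.64878² = 2.71847 m. (Since h₀ = 5.880 m > h_ss, the level will fall toward this value.)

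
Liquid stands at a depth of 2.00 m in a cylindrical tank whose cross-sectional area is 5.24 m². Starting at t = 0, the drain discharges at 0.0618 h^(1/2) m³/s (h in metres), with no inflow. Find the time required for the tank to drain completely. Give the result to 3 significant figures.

With no inflow, A dh/dt = −0.0618 √h.
This is separable: 2 d(√h)/dt = −0.0618/A, so √h = √h₀ − (0.0618/(2A)) t.
Set h = 0: 2√h₀ = (0.0618/A) t_empty ⇒ t_empty = 2A√h₀/0.0618.
t_empty = 2·5.24·√2.00/0.0618 = 10.480·1.4142/0.0618 = 239.82 s.

240 s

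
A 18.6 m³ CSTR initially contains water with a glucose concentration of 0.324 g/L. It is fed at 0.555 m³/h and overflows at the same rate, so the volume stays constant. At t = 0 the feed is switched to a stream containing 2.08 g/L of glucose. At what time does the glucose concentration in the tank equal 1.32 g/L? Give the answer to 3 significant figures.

28.1 h

Species balance: V dC/dt = Q(C_in − C) ⇒ τ = V/Q = 33.514 h.
C(t) = C_in + (C₀ − C_in) e^(−t/τ). Set C = 1.32 and solve for t:
e^(−t/τ) = (C − C_in)/(C₀ − C_in) = (1.32 − 2.08)/(0.324 − 2.08) = 0.43280
t = −τ ln(…) = 33.514 × 0.83748 = 28.067 h.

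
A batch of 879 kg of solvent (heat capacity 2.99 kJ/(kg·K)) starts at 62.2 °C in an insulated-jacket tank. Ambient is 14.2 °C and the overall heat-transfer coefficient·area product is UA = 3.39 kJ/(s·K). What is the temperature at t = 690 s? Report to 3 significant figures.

33.9 °C

Unsteady energy balance on the tank contents: M c_p dT/dt = −UA(T − T_amb).
dT/dt = (T_ss − T)/τ with T_ss = T_amb = 14.200 °C, τ = M c_p/UA = 879·2.99/3.39 = 775.28 s.
Solution: T(t) = T_ss + (T₀ − T_ss) e^(−t/τ).
T(690) = 14.200 + (48.000)·0.41066 = 33.912 °C.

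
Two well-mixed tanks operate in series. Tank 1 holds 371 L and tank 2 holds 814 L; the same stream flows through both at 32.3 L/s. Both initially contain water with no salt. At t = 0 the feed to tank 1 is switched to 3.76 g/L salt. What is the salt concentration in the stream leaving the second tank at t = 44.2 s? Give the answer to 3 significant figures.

Each tank obeys Vᵢ dCᵢ/dt = Q(Cᵢ₋₁ − Cᵢ), so τᵢ = Vᵢ/Q.
τ₁ = 371/32.3 = 11.486 s; τ₂ = 814/32.3 = 25.201 s.
Solving the cascade with C₁(0)=C₂(0)=0 gives C₂(t) = C_in[1 − (τ₁ e^(−t/τ₁) − τ₂ e^(−t/τ₂))/(τ₁ − τ₂)].
At t = 44.2: e^(−t/τ₁) = 0.021319, e^(−t/τ₂) = 0.17310.
C₂ = 3.76·[1 − (11.486·0.021319 − 25.201·0.17310)/(-13.715)] = 3.76·0.69979 = 2.6312 g/L.

2.63 g/L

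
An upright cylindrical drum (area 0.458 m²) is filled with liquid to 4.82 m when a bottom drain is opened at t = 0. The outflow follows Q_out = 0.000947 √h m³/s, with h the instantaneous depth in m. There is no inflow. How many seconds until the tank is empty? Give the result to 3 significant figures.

2120 s

Mass balance (ρ constant): A dh/dt = −0.000947 √h.
This is separable: 2 d(√h)/dt = −0.000947/A, so √h = √h₀ − (0.000947/(2A)) t.
Set h = 0: 2√h₀ = (0.000947/A) t_empty ⇒ t_empty = 2A√h₀/0.000947.
t_empty = 2·0.458·√4.82/0.000947 = 0.91600·2.1954/0.000947 = 2123.6 s.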